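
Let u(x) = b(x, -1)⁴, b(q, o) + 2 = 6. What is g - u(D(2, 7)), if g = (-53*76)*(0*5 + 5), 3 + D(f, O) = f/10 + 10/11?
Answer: -20396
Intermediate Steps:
b(q, o) = 4 (b(q, o) = -2 + 6 = 4)
D(f, O) = -23/11 + f/10 (D(f, O) = -3 + (f/10 + 10/11) = -3 + (10/11 + f/10) = -23/11 + f/10)
u(x) = 256 (u(x) = 4⁴ = 256)
g = -20140 (g = -4028*(0 + 5) = -4028*5 = -20140)
g - u(D(2, 7)) = -20140 - 1*256 = -20140 - 256 = -20396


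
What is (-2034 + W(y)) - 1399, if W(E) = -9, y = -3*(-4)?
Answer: -3442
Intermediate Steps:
y = 12
(-2034 + W(y)) - 1399 = (-2034 - 9) - 1399 = -2043 - 1399 = -3442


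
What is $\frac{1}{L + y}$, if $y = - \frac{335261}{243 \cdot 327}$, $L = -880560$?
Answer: $- \frac{79461}{69970513421} \approx -1.1356 \cdot 10^{-6}$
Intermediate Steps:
$y = - \frac{335261}{79461} \approx -4.2192$
$\frac{1}{L + y} = \frac{1}{-880560 - \frac{335261}{79461}} = \frac{1}{- \frac{69970513421}{79461}} = - \frac{79461}{69970513421}$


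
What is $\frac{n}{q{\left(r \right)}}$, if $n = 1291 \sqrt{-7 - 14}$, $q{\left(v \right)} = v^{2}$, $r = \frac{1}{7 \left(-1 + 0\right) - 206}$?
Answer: $58571379 i \sqrt{21} \approx 2.6841 \cdot 10^{8} i$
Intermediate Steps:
$r = - \frac{1}{213}$ ($r = \frac{1}{7 \left(-1\right) - 206} = \frac{1}{-7 - 206} = \frac{1}{-213} = - \frac{1}{213} \approx -0.0046948$)
$n = 1291 i \sqrt{21}$ ($n = 1291 \sqrt{-21} = 1291 i \sqrt{21} \approx 5916.1 i$)
$\frac{n}{q{\left(r \right)}} = \frac{1291 i \sqrt{21}}{\left(- \frac{1}{213}\right)^{2}} = 1291 i \sqrt{21} \frac{1}{\frac{1}{45369}} = 1291 i \sqrt{21} \cdot 45369 = 58571379 i \sqrt{21}$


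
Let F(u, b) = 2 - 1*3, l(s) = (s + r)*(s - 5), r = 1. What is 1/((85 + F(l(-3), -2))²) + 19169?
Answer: 135256465/7056 ≈ 19169.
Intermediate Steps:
l(s) = (1 + s)*(-5 + s) (l(s) = (s + 1)*(s - 5) = (1 + s)*(-5 + s))
F(u, b) = -1 (F(u, b) = 2 - 3 = -1)
1/((85 + F(l(-3), -2))²) + 19169 = 1/((85 - 1)²) + 19169 = 1/(84²) + 19169 = 1/7056 + 19169 = 135256465/7056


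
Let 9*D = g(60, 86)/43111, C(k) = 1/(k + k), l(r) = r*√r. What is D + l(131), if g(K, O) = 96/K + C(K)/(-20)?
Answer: 3839/931197600 + 131*√131 ≈ 1499.4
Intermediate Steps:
l(r) = r^(3/2)
C(k) = 1/(2*k)
g(K, O) = 3839/(40*K) (g(K, O) = 96/K + (1/(2*K))/(-20) = 96/K + (1/(2*K))*(-1/20) = 96/K - 1/(40*K) = 3839/(40*K))
D = 3839/931197600 (D = (((3839/40)/60)/43111)/9 = (((3839/40)*(1/60))*(1/43111))/9 = ((3839/2400)*(1/43111))/9 = (⅑)*(3839/103466400) = 3839/931197600 ≈ 4.1226e-6)
D + l(131) = 3839/931197600 + 131^(3/2) = 3839/931197600 + 131*√131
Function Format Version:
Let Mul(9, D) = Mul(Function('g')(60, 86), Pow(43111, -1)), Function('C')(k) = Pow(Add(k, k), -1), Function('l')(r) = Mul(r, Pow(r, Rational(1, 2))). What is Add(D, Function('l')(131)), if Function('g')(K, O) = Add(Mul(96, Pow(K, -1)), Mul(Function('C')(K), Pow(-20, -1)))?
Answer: Add(Rational(3839, 931197600), Mul(131, Pow(131, Rational(1, 2)))) ≈ 1499.4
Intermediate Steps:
Function('l')(r) = Pow(r, Rational(3, 2))
Function('C')(k) = Mul(Rational(1, 2), Pow(k, -1)) (Function('C')(k) = Pow(Mul(2, k), -1) = Mul(Rational(1, 2), Pow(k, -1)))
Function('g')(K, O) = Mul(Rational(3839, 40), Pow(K, -1)) (Function('g')(K, O) = Add(Mul(96, Pow(K, -1)), Mul(Mul(Rational(1, 2), Pow(K, -1)), Pow(-20, -1))) = Add(Mul(96, Pow(K, -1)), Mul(Mul(Rational(1, 2), Pow(K, -1)), Rational(-1, 20))) = Add(Mul(96, Pow(K, -1)), Mul(Rational(-1, 40), Pow(K, -1))) = Mul(Rational(3839, 40), Pow(K, -1)))
D = Rational(3839, 931197600) (D = Mul(Rational(1, 9), Mul(Mul(Rational(3839, 40), Pow(60, -1)), Pow(43111, -1))) = Mul(Rational(1, 9), Mul(Mul(Rational(3839, 40), Rational(1, 60)), Rational(1, 43111))) = Mul(Rational(1, 9), Mul(Rational(3839, 2400), Rational(1, 43111))) = Mul(Rational(1, 9), Rational(3839, 103466400)) = Rational(3839, 931197600) ≈ 4.1226e-6)
Add(D, Function('l')(131)) = Add(Rational(3839, 931197600), Pow(131, Rational(3, 2))) = Add(Rational(3839, 931197600), Mul(131, Pow(131, Rational(1, 2))))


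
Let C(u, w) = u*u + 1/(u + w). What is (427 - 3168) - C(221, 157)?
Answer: -19497997/378 ≈ -51582.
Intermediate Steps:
C(u, w) = u² + 1/(u + w)
(427 - 3168) - C(221, 157) = (427 - 3168) - (1 + 221³ + 157*221²)/(221 + 157) = -2741 - (1 + 10793861 + 157*48841)/378 = -2741 - (1 + 10793861 + 7668037)/378 = -2741 - 18461899/378 = -19497997/378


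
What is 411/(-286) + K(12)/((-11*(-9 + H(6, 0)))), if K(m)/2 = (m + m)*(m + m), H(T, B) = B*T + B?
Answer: 2917/286 ≈ 10.199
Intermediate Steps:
H(T, B) = B + B*T
K(m) = 8*m² (K(m) = 2*((m + m)*(m + m)) = 2*((2*m)*(2*m)) = 2*(4*m²) = 8*m²)
411/(-286) + K(12)/((-11*(-9 + H(6, 0)))) = 411/(-286) + (8*12²)/((-11*(-9 + 0*(1 + 6)))) = 411*(-1/286) + (8*144)/((-11*(-9 + 0*7))) = -411/286 + 1152/((-11*(-9 + 0))) = -411/286 + 1152/((-11*(-9))) = -411/286 + 1152/99 = -411/286 + 1152*(1/99) = -411/286 + 128/11 = 2917/286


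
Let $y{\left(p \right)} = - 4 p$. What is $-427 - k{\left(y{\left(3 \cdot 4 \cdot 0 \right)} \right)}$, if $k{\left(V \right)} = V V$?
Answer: $-427$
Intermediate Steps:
$k{\left(V \right)} = V^{2}$
$-427 - k{\left(y{\left(3 \cdot 4 \cdot 0 \right)} \right)} = -427 - \left(- 4 \cdot 3 \cdot 4 \cdot 0\right)^{2} = -427 - \left(- 4 \cdot 12 \cdot 0\right)^{2} = -427 - \left(\left(-4\right) 0\right)^{2} = -427 - 0^{2} = -427 - 0 = -427 + 0 = -427$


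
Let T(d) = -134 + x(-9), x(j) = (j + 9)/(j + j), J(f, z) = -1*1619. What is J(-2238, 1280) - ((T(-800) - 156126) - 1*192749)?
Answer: 347390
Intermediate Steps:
J(f, z) = -1619
x(j) = (9 + j)/(2*j) (x(j) = (9 + j)/((2*j)) = (9 + j)*(1/(2*j)) = (9 + j)/(2*j))
T(d) = -134 (T(d) = -134 + (½)*(9 - 9)/(-9) = -134 + (½)*(-⅑)*0 = -134 + 0 = -134)
J(-2238, 1280) - ((T(-800) - 156126) - 1*192749) = -1619 - ((-134 - 156126) - 1*192749) = -1619 - (-156260 - 192749) = -1619 - 1*(-349009) = -1619 + 349009 = 347390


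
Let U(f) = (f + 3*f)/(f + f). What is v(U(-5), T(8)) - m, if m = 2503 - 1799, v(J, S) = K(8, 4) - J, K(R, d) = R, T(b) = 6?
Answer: -698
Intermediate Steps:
U(f) = 2 (U(f) = (4*f)/((2*f)) = (4*f)*(1/(2*f)) = 2)
v(J, S) = 8 - J
m = 704
v(U(-5), T(8)) - m = (8 - 1*2) - 1*704 = (8 - 2) - 704 = 6 - 704 = -698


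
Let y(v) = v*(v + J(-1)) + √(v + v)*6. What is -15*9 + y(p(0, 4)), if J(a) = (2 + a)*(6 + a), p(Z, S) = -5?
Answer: -135 + 6*I*√10 ≈ -135.0 + 18.974*I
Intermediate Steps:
y(v) = v*(5 + v) + 6*√2*√v (y(v) = v*(v + (12 + (-1)² + 8*(-1))) + √(v + v)*6 = v*(v + (12 + 1 - 8)) + √(2*v)*6 = v*(v + 5) + (√2*√v)*6 = v*(5 + v) + 6*√2*√v)
-15*9 + y(p(0, 4)) = -15*9 + ((-5)² + 5*(-5) + 6*√2*√(-5)) = -135 + (25 - 25 + 6*√2*(I*√5)) = -135 + (25 - 25 + 6*I*√10) = -135 + 6*I*√10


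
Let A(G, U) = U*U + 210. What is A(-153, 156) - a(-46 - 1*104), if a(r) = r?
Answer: 24696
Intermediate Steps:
A(G, U) = 210 + U² (A(G, U) = U² + 210 = 210 + U²)
A(-153, 156) - a(-46 - 1*104) = (210 + 156²) - (-46 - 1*104) = (210 + 24336) - (-46 - 104) = 24546 - 1*(-150) = 24546 + 150 = 24696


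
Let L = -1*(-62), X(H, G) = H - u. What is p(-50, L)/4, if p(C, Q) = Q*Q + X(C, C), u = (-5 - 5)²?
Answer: 1847/2 ≈ 923.50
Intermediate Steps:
u = 100 (u = (-10)² = 100)
X(H, G) = -100 + H (X(H, G) = H - 1*100 = H - 100 = -100 + H)
L = 62
p(C, Q) = -100 + C + Q² (p(C, Q) = Q*Q + (-100 + C) = Q² + (-100 + C) = -100 + C + Q²)
p(-50, L)/4 = (-100 - 50 + 62²)/4 = (-100 - 50 + 3844)*(¼) = 3694*(¼) = 1847/2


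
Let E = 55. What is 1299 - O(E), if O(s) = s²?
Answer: -1726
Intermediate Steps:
1299 - O(E) = 1299 - 1*55² = 1299 - 1*3025 = 1299 - 3025 = -1726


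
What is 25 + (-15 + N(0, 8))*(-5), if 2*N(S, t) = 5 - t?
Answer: 215/2 ≈ 107.50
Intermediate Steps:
N(S, t) = 5/2 - t/2 (N(S, t) = (5 - t)/2 = 5/2 - t/2)
25 + (-15 + N(0, 8))*(-5) = 25 + (-15 + (5/2 - ½*8))*(-5) = 25 + (-15 + (5/2 - 4))*(-5) = 25 + (-15 - 3/2)*(-5) = 25 - 33/2*(-5) = 25 + 165/2 = 215/2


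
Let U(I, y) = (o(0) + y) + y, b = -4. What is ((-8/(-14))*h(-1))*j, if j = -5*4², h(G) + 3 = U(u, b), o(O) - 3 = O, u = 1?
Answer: 2560/7 ≈ 365.71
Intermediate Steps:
o(O) = 3 + O
U(I, y) = 3 + 2*y (U(I, y) = ((3 + 0) + y) + y = (3 + y) + y = 3 + 2*y)
h(G) = -8 (h(G) = -3 + (3 + 2*(-4)) = -3 + (3 - 8) = -3 - 5 = -8)
j = -80 (j = -5*16 = -80)
((-8/(-14))*h(-1))*j = (-8/(-14)*(-8))*(-80) = (-8*(-1/14)*(-8))*(-80) = ((4/7)*(-8))*(-80) = -32/7*(-80) = 2560/7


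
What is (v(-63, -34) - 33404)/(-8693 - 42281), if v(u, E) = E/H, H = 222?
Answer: 3707861/5658114 ≈ 0.65532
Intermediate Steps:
v(u, E) = E/222
(v(-63, -34) - 33404)/(-8693 - 42281) = ((1/222)*(-34) - 33404)/(-8693 - 42281) = (-17/111 - 33404)/(-50974) = -3707861/111*(-1/50974) = 3707861/5658114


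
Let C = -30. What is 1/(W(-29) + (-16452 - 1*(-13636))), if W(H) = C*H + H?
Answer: -1/1975 ≈ -0.00050633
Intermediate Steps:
W(H) = -29*H (W(H) = -30*H + H = -29*H)
1/(W(-29) + (-16452 - 1*(-13636))) = 1/(-29*(-29) + (-16452 - 1*(-13636))) = 1/(841 + (-16452 + 13636)) = 1/(841 - 2816) = 1/(-1975) = -1/1975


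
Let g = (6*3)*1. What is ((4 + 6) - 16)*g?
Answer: -108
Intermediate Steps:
g = 18 (g = 18*1 = 18)
((4 + 6) - 16)*g = ((4 + 6) - 16)*18 = (10 - 16)*18 = -6*18 = -108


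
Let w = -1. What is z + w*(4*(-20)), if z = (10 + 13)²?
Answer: 609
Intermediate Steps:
z = 529 (z = 23² = 529)
z + w*(4*(-20)) = 529 - 4*(-20) = 529 - 1*(-80) = 529 + 80 = 609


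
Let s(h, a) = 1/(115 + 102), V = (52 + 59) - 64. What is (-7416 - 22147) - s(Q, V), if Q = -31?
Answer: -6415172/217 ≈ -29563.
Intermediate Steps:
V = 47 (V = 111 - 64 = 47)
s(h, a) = 1/217
(-7416 - 22147) - s(Q, V) = (-7416 - 22147) - 1*1/217 = -29563 - 1/217 = -6415172/217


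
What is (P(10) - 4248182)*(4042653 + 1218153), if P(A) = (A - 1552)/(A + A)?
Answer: -111746334814173/5 ≈ -2.2349e+13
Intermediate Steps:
P(A) = (-1552 + A)/(2*A) (P(A) = (-1552 + A)/((2*A)) = (-1552 + A)*(1/(2*A)) = (-1552 + A)/(2*A))
(P(10) - 4248182)*(4042653 + 1218153) = ((1/2)*(-1552 + 10)/10 - 4248182)*(4042653 + 1218153) = ((1/2)*(1/10)*(-1542) - 4248182)*5260806 = (-771/10 - 4248182)*5260806 = -42482591/10*5260806 = -111746334814173/5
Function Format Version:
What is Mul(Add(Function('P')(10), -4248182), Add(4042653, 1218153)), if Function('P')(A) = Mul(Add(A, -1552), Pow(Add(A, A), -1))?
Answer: Rational(-111746334814173, 5) ≈ -2.2349e+13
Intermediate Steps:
Function('P')(A) = Mul(Rational(1, 2), Pow(A, -1), Add(-1552, A)) (Function('P')(A) = Mul(Add(-1552, A), Pow(Mul(2, A), -1)) = Mul(Add(-1552, A), Mul(Rational(1, 2), Pow(A, -1))) = Mul(Rational(1, 2), Pow(A, -1), Add(-1552, A)))
Mul(Add(Function('P')(10), -4248182), Add(4042653, 1218153)) = Mul(Add(Mul(Rational(1, 2), Pow(10, -1), Add(-1552, 10)), -4248182), Add(4042653, 1218153)) = Mul(Add(Mul(Rational(1, 2), Rational(1, 10), -1542), -4248182), 5260806) = Mul(Add(Rational(-771, 10), -4248182), 5260806) = Mul(Rational(-42482591, 10), 5260806) = Rational(-111746334814173, 5)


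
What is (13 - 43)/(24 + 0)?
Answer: -5/4 ≈ -1.2500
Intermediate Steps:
(13 - 43)/(24 + 0) = -30/24 = (1/24)*(-30) = -5/4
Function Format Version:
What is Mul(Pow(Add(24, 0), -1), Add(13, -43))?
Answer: Rational(-5, 4) ≈ -1.2500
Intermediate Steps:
Mul(Pow(Add(24, 0), -1), Add(13, -43)) = Mul(Pow(24, -1), -30) = Mul(Rational(1, 24), -30) = Rational(-5, 4)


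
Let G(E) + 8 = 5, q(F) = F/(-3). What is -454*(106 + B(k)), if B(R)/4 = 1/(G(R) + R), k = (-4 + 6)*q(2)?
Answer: -620164/13 ≈ -47705.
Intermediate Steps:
q(F) = -F/3 (q(F) = F*(-1/3) = -F/3)
G(E) = -3 (G(E) = -8 + 5 = -3)
k = -4/3 (k = (-4 + 6)*(-1/3*2) = 2*(-2/3) = -4/3 ≈ -1.3333)
B(R) = 4/(-3 + R)
-454*(106 + B(k)) = -454*(106 + 4/(-3 - 4/3)) = -454*(106 + 4/(-13/3)) = -454*(106 + 4*(-3/13)) = -454*(106 - 12/13) = -454*1366/13 = -620164/13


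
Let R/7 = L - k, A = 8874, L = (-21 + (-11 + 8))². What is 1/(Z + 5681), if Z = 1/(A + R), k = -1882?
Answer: 26080/148160481 ≈ 0.00017603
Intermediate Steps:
L = 576 (L = (-21 - 3)² = (-24)² = 576)
R = 17206 (R = 7*(576 - 1*(-1882)) = 7*(576 + 1882) = 7*2458 = 17206)
Z = 1/26080 (Z = 1/(8874 + 17206) = 1/26080 ≈ 3.8344e-5)
1/(Z + 5681) = 1/(1/26080 + 5681) = 1/(148160481/26080) = 26080/148160481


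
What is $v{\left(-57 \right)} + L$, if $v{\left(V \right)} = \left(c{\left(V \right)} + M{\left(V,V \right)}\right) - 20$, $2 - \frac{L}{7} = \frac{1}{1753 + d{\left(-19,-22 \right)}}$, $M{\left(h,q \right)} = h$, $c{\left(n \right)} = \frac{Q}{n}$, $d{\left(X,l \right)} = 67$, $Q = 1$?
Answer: $- \frac{933977}{14820} \approx -63.021$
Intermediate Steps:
$c{\left(n \right)} = \frac{1}{n}$ ($c{\left(n \right)} = 1 \frac{1}{n} = \frac{1}{n}$)
$L = \frac{3639}{260}$ ($L = 14 - \frac{7}{1753 + 67} = 14 - \frac{7}{1820} = 14 - \frac{1}{260} = \frac{3639}{260} \approx 13.996$)
$v{\left(V \right)} = -20 + V + \frac{1}{V}$ ($v{\left(V \right)} = \left(\frac{1}{V} + V\right) - 20 = \left(V + \frac{1}{V}\right) - 20 = -20 + V + \frac{1}{V}$)
$v{\left(-57 \right)} + L = \left(-20 - 57 + \frac{1}{-57}\right) + \frac{3639}{260} = \left(-20 - 57 - \frac{1}{57}\right) + \frac{3639}{260} = - \frac{4390}{57} + \frac{3639}{260} = - \frac{933977}{14820}$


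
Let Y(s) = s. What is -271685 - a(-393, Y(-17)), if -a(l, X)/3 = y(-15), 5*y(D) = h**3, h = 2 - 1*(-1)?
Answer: -1358344/5 ≈ -2.7167e+5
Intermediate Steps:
h = 3 (h = 2 + 1 = 3)
y(D) = 27/5 (y(D) = (1/5)*3**3 = (1/5)*27 = 27/5)
a(l, X) = -81/5 (a(l, X) = -3*27/5 = -81/5)
-271685 - a(-393, Y(-17)) = -271685 - 1*(-81/5) = -271685 + 81/5 = -1358344/5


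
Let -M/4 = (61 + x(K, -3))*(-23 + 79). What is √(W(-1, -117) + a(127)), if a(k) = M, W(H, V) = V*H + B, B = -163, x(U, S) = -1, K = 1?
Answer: I*√13486 ≈ 116.13*I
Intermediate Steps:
M = -13440 (M = -4*(61 - 1)*(-23 + 79) = -240*56 = -4*3360 = -13440)
W(H, V) = -163 + H*V (W(H, V) = V*H - 163 = H*V - 163 = -163 + H*V)
a(k) = -13440
√(W(-1, -117) + a(127)) = √((-163 - 1*(-117)) - 13440) = √((-163 + 117) - 13440) = √(-46 - 13440) = √(-13486) = I*√13486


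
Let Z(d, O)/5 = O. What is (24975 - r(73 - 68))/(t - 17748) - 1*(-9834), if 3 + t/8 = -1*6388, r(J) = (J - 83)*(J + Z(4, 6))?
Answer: 677298879/68876 ≈ 9833.6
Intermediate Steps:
Z(d, O) = 5*O
r(J) = (-83 + J)*(30 + J) (r(J) = (J - 83)*(J + 5*6) = (-83 + J)*(J + 30) = (-83 + J)*(30 + J))
t = -51128 (t = -24 + 8*(-1*6388) = -24 + 8*(-6388) = -24 - 51104 = -51128)
(24975 - r(73 - 68))/(t - 17748) - 1*(-9834) = (24975 - (-2490 + (73 - 68)² - 53*(73 - 68)))/(-51128 - 17748) - 1*(-9834) = (24975 - (-2490 + 5² - 53*5))/(-68876) + 9834 = (24975 - (-2490 + 25 - 265))*(-1/68876) + 9834 = (24975 - 1*(-2730))*(-1/68876) + 9834 = (24975 + 2730)*(-1/68876) + 9834 = 27705*(-1/68876) + 9834 = -27705/68876 + 9834 = 677298879/68876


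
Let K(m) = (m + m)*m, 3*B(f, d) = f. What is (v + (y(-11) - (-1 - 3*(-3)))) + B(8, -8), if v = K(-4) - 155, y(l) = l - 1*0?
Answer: -418/3 ≈ -139.33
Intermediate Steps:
B(f, d) = f/3
y(l) = l (y(l) = l + 0 = l)
K(m) = 2*m² (K(m) = (2*m)*m = 2*m²)
v = -123 (v = 2*(-4)² - 155 = 2*16 - 155 = 32 - 155 = -123)
(v + (y(-11) - (-1 - 3*(-3)))) + B(8, -8) = (-123 + (-11 - (-1 - 3*(-3)))) + (⅓)*8 = (-123 + (-11 - (-1 + 9))) + 8/3 = (-123 + (-11 - 1*8)) + 8/3 = (-123 + (-11 - 8)) + 8/3 = (-123 - 19) + 8/3 = -142 + 8/3 = -418/3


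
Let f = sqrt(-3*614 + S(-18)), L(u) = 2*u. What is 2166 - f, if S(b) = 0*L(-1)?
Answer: 2166 - I*sqrt(1842) ≈ 2166.0 - 42.919*I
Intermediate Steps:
S(b) = 0 (S(b) = 0*(2*(-1)) = 0*(-2) = 0)
f = I*sqrt(1842) (f = sqrt(-3*614 + 0) = sqrt(-1842 + 0) = sqrt(-1842) = I*sqrt(1842) ≈ 42.919*I)
2166 - f = 2166 - I*sqrt(1842)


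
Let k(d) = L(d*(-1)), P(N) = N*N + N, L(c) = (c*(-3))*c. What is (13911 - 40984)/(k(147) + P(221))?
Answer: 27073/15765 ≈ 1.7173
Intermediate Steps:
L(c) = -3*c**2 (L(c) = (-3*c)*c = -3*c**2)
P(N) = N + N**2 (P(N) = N**2 + N = N + N**2)
k(d) = -3*d**2
(13911 - 40984)/(k(147) + P(221)) = (13911 - 40984)/(-3*147**2 + 221*(1 + 221)) = -27073/(-3*21609 + 221*222) = -27073/(-64827 + 49062) = -27073/(-15765) = -27073*(-1/15765) = 27073/15765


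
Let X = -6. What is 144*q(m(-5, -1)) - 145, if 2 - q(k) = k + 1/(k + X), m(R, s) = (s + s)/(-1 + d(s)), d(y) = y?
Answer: 139/5 ≈ 27.800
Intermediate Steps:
m(R, s) = 2*s/(-1 + s) (m(R, s) = (s + s)/(-1 + s) = (2*s)/(-1 + s) = 2*s/(-1 + s))
q(k) = 2 - k - 1/(-6 + k) (q(k) = 2 - (k + 1/(k - 6)) = 2 - (k + 1/(-6 + k)) = 2 + (-k - 1/(-6 + k)) = 2 - k - 1/(-6 + k))
144*q(m(-5, -1)) - 145 = 144*((-13 - (2*(-1)/(-1 - 1))² + 8*(2*(-1)/(-1 - 1)))/(-6 + 2*(-1)/(-1 - 1))) - 145 = 144*((-13 - (2*(-1)/(-2))² + 8*(2*(-1)/(-2)))/(-6 + 2*(-1)/(-2))) - 145 = 144*((-13 - (2*(-1)*(-½))² + 8*(2*(-1)*(-½)))/(-6 + 2*(-1)*(-½))) - 145 = 144*((-13 - 1*1² + 8*1)/(-6 + 1)) - 145 = 144*((-13 - 1*1 + 8)/(-5)) - 145 = 144*(-(-13 - 1 + 8)/5) - 145 = 144*(-⅕*(-6)) - 145 = 144*(6/5) - 145 = 864/5 - 145 = 139/5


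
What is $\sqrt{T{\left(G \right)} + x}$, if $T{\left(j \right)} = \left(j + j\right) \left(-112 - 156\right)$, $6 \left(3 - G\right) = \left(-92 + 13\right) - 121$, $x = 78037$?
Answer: $\frac{\sqrt{527061}}{3} \approx 242.0$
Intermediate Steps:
$G = \frac{109}{3}$ ($G = 3 - \frac{\left(-92 + 13\right) - 121}{6} = 3 - \frac{-79 - 121}{6} = 3 - - \frac{100}{3} = 3 + \frac{100}{3} = \frac{109}{3} \approx 36.333$)
$T{\left(j \right)} = - 536 j$ ($T{\left(j \right)} = 2 j \left(-268\right) = - 536 j$)
$\sqrt{T{\left(G \right)} + x} = \sqrt{\left(-536\right) \frac{109}{3} + 78037} = \sqrt{- \frac{58424}{3} + 78037} = \sqrt{\frac{175687}{3}} = \frac{\sqrt{527061}}{3}$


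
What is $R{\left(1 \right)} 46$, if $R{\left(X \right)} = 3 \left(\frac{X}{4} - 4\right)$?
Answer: $- \frac{1035}{2} \approx -517.5$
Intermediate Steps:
$R{\left(X \right)} = -12 + \frac{3 X}{4}$ ($R{\left(X \right)} = 3 \left(X \frac{1}{4} - 4\right) = 3 \left(\frac{X}{4} - 4\right) = 3 \left(-4 + \frac{X}{4}\right) = -12 + \frac{3 X}{4}$)
$R{\left(1 \right)} 46 = \left(-12 + \frac{3}{4} \cdot 1\right) 46 = \left(-12 + \frac{3}{4}\right) 46 = \left(- \frac{45}{4}\right) 46 = - \frac{1035}{2}$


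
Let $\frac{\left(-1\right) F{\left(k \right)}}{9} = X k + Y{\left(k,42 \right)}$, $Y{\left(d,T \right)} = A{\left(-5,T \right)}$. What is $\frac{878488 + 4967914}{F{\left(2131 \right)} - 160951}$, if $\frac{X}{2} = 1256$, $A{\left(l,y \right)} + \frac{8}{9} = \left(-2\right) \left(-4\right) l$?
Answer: $- \frac{5846402}{48338231} \approx -0.12095$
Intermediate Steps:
$A{\left(l,y \right)} = - \frac{8}{9} + 8 l$ ($A{\left(l,y \right)} = - \frac{8}{9} + \left(-2\right) \left(-4\right) l = - \frac{8}{9} + 8 l$)
$Y{\left(d,T \right)} = - \frac{368}{9}$ ($Y{\left(d,T \right)} = - \frac{8}{9} + 8 \left(-5\right) = - \frac{8}{9} - 40 = - \frac{368}{9}$)
$X = 2512$ ($X = 2 \cdot 1256 = 2512$)
$F{\left(k \right)} = 368 - 22608 k$ ($F{\left(k \right)} = - 9 \left(2512 k - \frac{368}{9}\right) = - 9 \left(- \frac{368}{9} + 2512 k\right) = 368 - 22608 k$)
$\frac{878488 + 4967914}{F{\left(2131 \right)} - 160951} = \frac{878488 + 4967914}{\left(368 - 48177648\right) - 160951} = \frac{5846402}{\left(368 - 48177648\right) - 160951} = \frac{5846402}{-48177280 - 160951} = \frac{5846402}{-48338231} = 5846402 \left(- \frac{1}{48338231}\right) = - \frac{5846402}{48338231}$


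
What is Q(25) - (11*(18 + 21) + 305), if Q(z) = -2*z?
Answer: -784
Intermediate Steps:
Q(25) - (11*(18 + 21) + 305) = -2*25 - (11*(18 + 21) + 305) = -50 - (11*39 + 305) = -50 - (429 + 305) = -50 - 1*734 = -50 - 734 = -784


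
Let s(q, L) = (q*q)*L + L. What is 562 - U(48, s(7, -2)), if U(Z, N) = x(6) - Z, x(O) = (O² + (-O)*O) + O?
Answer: 604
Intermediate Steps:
s(q, L) = L + L*q² (s(q, L) = q²*L + L = L*q² + L = L + L*q²)
x(O) = O (x(O) = (O² - O²) + O = 0 + O = O)
U(Z, N) = 6 - Z
562 - U(48, s(7, -2)) = 562 - (6 - 1*48) = 562 - (6 - 48) = 562 - 1*(-42) = 562 + 42 = 604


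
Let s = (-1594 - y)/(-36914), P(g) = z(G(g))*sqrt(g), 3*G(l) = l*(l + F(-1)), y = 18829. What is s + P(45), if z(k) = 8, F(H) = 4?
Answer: 20423/36914 + 24*sqrt(5) ≈ 54.219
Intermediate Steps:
G(l) = l*(4 + l)/3 (G(l) = (l*(l + 4))/3 = (l*(4 + l))/3 = l*(4 + l)/3)
P(g) = 8*sqrt(g)
s = 20423/36914 (s = (-1594 - 1*18829)/(-36914) = (-1594 - 18829)*(-1/36914) = -20423*(-1/36914) = 20423/36914 ≈ 0.55326)
s + P(45) = 20423/36914 + 8*sqrt(45) = 20423/36914 + 8*(3*sqrt(5)) = 20423/36914 + 24*sqrt(5)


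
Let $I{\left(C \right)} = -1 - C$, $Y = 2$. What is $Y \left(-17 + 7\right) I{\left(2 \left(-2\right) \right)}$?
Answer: $-60$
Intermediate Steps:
$Y \left(-17 + 7\right) I{\left(2 \left(-2\right) \right)} = 2 \left(-17 + 7\right) \left(-1 - 2 \left(-2\right)\right) = 2 \left(-10\right) \left(-1 - -4\right) = - 20 \left(-1 + 4\right) = \left(-20\right) 3 = -60$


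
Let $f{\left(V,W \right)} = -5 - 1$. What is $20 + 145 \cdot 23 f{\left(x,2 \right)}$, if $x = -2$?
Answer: $-19990$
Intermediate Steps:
$f{\left(V,W \right)} = -6$ ($f{\left(V,W \right)} = -5 - 1 = -6$)
$20 + 145 \cdot 23 f{\left(x,2 \right)} = 20 + 145 \cdot 23 \left(-6\right) = 20 + 145 \left(-138\right) = 20 - 20010 = -19990$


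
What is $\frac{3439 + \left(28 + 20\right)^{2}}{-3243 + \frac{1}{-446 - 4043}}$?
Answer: $- \frac{25780327}{14557828} \approx -1.7709$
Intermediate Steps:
$\frac{3439 + \left(28 + 20\right)^{2}}{-3243 + \frac{1}{-446 - 4043}} = \frac{3439 + 48^{2}}{-3243 + \frac{1}{-4489}} = \frac{3439 + 2304}{-3243 - \frac{1}{4489}} = \frac{5743}{- \frac{14557828}{4489}} = 5743 \left(- \frac{4489}{14557828}\right) = - \frac{25780327}{14557828}$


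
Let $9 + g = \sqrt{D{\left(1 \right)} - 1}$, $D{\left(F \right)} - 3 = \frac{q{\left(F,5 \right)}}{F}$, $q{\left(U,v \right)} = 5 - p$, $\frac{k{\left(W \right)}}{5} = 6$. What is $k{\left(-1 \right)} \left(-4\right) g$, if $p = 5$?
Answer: $1080 - 120 \sqrt{2} \approx 910.29$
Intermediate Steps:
$k{\left(W \right)} = 30$ ($k{\left(W \right)} = 5 \cdot 6 = 30$)
$q{\left(U,v \right)} = 0$ ($q{\left(U,v \right)} = 5 - 5 = 0$)
$D{\left(F \right)} = 3$ ($D{\left(F \right)} = 3 + \frac{0}{F} = 3 + 0 = 3$)
$g = -9 + \sqrt{2}$ ($g = -9 + \sqrt{3 - 1} = -9 + \sqrt{2} \approx -7.5858$)
$k{\left(-1 \right)} \left(-4\right) g = 30 \left(-4\right) \left(-9 + \sqrt{2}\right) = - 120 \left(-9 + \sqrt{2}\right) = 1080 - 120 \sqrt{2}$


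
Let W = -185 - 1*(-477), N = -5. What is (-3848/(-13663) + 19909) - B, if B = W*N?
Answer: 22459115/1051 ≈ 21369.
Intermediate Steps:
W = 292 (W = -185 + 477 = 292)
B = -1460 (B = 292*(-5) = -1460)
(-3848/(-13663) + 19909) - B = (-3848/(-13663) + 19909) - 1*(-1460) = (-3848*(-1/13663) + 19909) + 1460 = (296/1051 + 19909) + 1460 = 20924655/1051 + 1460 = 22459115/1051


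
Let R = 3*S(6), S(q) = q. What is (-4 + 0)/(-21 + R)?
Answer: 4/3 ≈ 1.3333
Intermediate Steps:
R = 18 (R = 3*6 = 18)
(-4 + 0)/(-21 + R) = (-4 + 0)/(-21 + 18) = -4/(-3) = -4*(-⅓) = 4/3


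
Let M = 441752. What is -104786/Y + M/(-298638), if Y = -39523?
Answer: 628805326/536503167 ≈ 1.1720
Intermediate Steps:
-104786/Y + M/(-298638) = -104786/(-39523) + 441752/(-298638) = -104786*(-1/39523) + 441752*(-1/298638) = 9526/3593 - 220876/149319 = 628805326/536503167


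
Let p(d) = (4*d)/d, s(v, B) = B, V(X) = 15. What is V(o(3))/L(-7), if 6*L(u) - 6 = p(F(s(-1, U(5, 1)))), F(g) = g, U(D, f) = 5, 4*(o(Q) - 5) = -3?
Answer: 9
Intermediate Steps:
o(Q) = 17/4 (o(Q) = 5 + (¼)*(-3) = 5 - ¾ = 17/4)
p(d) = 4
L(u) = 5/3 (L(u) = 1 + (⅙)*4 = 1 + ⅔ = 5/3)
V(o(3))/L(-7) = 15/(5/3) = 15*(⅗) = 9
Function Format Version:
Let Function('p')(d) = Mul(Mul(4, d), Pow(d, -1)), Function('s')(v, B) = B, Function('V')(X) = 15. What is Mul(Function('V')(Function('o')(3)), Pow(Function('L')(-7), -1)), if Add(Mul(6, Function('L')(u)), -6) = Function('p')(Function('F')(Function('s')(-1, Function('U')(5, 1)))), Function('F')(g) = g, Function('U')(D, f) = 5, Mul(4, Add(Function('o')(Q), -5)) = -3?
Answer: 9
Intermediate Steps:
Function('o')(Q) = Rational(17, 4) (Function('o')(Q) = Add(5, Mul(Rational(1, 4), -3)) = Add(5, Rational(-3, 4)) = Rational(17, 4))
Function('p')(d) = 4
Function('L')(u) = Rational(5, 3) (Function('L')(u) = Add(1, Mul(Rational(1, 6), 4)) = Add(1, Rational(2, 3)) = Rational(5, 3))
Mul(Function('V')(Function('o')(3)), Pow(Function('L')(-7), -1)) = Mul(15, Pow(Rational(5, 3), -1)) = Mul(15, Rational(3, 5)) = 9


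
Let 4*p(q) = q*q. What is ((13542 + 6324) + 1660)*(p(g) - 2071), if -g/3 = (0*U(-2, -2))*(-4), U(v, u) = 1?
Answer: -44580346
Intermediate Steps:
g = 0 (g = -3*0*1*(-4) = -0*(-4) = -3*0 = 0)
p(q) = q²/4 (p(q) = (q*q)/4 = q²/4)
((13542 + 6324) + 1660)*(p(g) - 2071) = ((13542 + 6324) + 1660)*((¼)*0² - 2071) = (19866 + 1660)*((¼)*0 - 2071) = 21526*(0 - 2071) = 21526*(-2071) = -44580346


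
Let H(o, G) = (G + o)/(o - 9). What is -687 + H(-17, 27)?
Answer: -8936/13 ≈ -687.38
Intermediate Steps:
H(o, G) = (G + o)/(-9 + o)
-687 + H(-17, 27) = -687 + (27 - 17)/(-9 - 17) = -687 + 10/(-26) = -687 - 1/26*10 = -687 - 5/13 = -8936/13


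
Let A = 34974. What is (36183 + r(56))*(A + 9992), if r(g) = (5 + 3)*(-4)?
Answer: 1625565866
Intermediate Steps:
r(g) = -32 (r(g) = 8*(-4) = -32)
(36183 + r(56))*(A + 9992) = (36183 - 32)*(34974 + 9992) = 36151*44966 = 1625565866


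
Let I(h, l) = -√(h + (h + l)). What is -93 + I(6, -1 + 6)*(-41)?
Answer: -93 + 41*√17 ≈ 76.047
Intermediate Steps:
I(h, l) = -√(l + 2*h)
-93 + I(6, -1 + 6)*(-41) = -93 - √((-1 + 6) + 2*6)*(-41) = -93 - √(5 + 12)*(-41) = -93 - √17*(-41) = -93 + 41*√17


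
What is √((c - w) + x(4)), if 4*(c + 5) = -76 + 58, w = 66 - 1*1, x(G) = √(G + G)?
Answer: √(-298 + 8*√2)/2 ≈ 8.4659*I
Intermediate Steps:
x(G) = √2*√G (x(G) = √(2*G) = √2*√G)
w = 65 (w = 66 - 1 = 65)
c = -19/2 (c = -5 + (-76 + 58)/4 = -5 + (¼)*(-18) = -5 - 9/2 = -19/2 ≈ -9.5000)
√((c - w) + x(4)) = √((-19/2 - 1*65) + √2*√4) = √((-19/2 - 65) + √2*2) = √(-149/2 + 2*√2)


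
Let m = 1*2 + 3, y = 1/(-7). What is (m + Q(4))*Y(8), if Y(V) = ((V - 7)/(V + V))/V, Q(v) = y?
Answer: 17/448 ≈ 0.037946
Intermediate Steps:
y = -1/7 (y = 1*(-1/7) = -1/7 ≈ -0.14286)
Q(v) = -1/7
m = 5 (m = 2 + 3 = 5)
Y(V) = (-7 + V)/(2*V**2) (Y(V) = ((-7 + V)/((2*V)))/V = ((-7 + V)*(1/(2*V)))/V = ((-7 + V)/(2*V))/V = (-7 + V)/(2*V**2))
(m + Q(4))*Y(8) = (5 - 1/7)*((1/2)*(-7 + 8)/8**2) = 34*((1/2)*(1/64)*1)/7 = (34/7)*(1/128) = 17/448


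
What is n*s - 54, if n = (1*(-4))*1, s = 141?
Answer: -618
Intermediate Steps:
n = -4 (n = -4*1 = -4)
n*s - 54 = -4*141 - 54 = -564 - 54 = -618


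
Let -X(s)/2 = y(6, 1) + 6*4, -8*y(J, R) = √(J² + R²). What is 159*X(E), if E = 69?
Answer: -7632 + 159*√37/4 ≈ -7390.2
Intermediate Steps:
y(J, R) = -√(J² + R²)/8
X(s) = -48 + √37/4 (X(s) = -2*(-√(6² + 1²)/8 + 6*4) = -2*(-√(36 + 1)/8 + 24) = -2*(-√37/8 + 24) = -2*(24 - √37/8) = -48 + √37/4)
159*X(E) = 159*(-48 + √37/4) = -7632 + 159*√37/4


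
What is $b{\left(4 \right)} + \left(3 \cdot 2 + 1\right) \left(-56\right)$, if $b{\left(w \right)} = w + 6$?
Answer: $-382$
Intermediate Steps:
$b{\left(w \right)} = 6 + w$
$b{\left(4 \right)} + \left(3 \cdot 2 + 1\right) \left(-56\right) = \left(6 + 4\right) + \left(3 \cdot 2 + 1\right) \left(-56\right) = 10 + \left(6 + 1\right) \left(-56\right) = 10 + 7 \left(-56\right) = 10 - 392 = -382$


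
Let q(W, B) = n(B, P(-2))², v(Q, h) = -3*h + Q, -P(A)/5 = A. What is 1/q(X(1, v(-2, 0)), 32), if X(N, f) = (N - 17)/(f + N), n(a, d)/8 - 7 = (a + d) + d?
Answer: 1/222784 ≈ 4.4887e-6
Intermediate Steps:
P(A) = -5*A
n(a, d) = 56 + 8*a + 16*d (n(a, d) = 56 + 8*((a + d) + d) = 56 + 8*(a + 2*d) = 56 + (8*a + 16*d) = 56 + 8*a + 16*d)
v(Q, h) = Q - 3*h
X(N, f) = (-17 + N)/(N + f)
q(W, B) = (216 + 8*B)² (q(W, B) = (56 + 8*B + 16*(-5*(-2)))² = (56 + 8*B + 16*10)² = (56 + 8*B + 160)² = (216 + 8*B)²)
1/q(X(1, v(-2, 0)), 32) = 1/(64*(27 + 32)²) = 1/(64*59²) = 1/(64*3481) = 1/222784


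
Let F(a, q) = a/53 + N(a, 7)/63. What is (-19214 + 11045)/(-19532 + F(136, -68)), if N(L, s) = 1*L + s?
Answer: 27276291/65201201 ≈ 0.41834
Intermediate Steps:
N(L, s) = L + s
F(a, q) = ⅑ + 116*a/3339 (F(a, q) = a/53 + (a + 7)/63 = a*(1/53) + (7 + a)*(1/63) = a/53 + (⅑ + a/63) = ⅑ + 116*a/3339)
(-19214 + 11045)/(-19532 + F(136, -68)) = (-19214 + 11045)/(-19532 + (⅑ + (116/3339)*136)) = -8169/(-19532 + (⅑ + 15776/3339)) = -8169/(-19532 + 16147/3339) = -8169/(-65201201/3339) = -8169*(-3339/65201201) = 27276291/65201201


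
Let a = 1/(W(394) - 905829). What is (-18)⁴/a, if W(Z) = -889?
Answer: -95183628768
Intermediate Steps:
a = -1/906718 (a = 1/(-889 - 905829) = 1/(-906718) = -1/906718 ≈ -1.1029e-6)
(-18)⁴/a = (-18)⁴/(-1/906718) = 104976*(-906718) = -95183628768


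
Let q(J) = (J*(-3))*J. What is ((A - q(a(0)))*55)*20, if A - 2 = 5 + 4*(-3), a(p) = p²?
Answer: -5500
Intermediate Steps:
q(J) = -3*J² (q(J) = (-3*J)*J = -3*J²)
A = -5 (A = 2 + (5 + 4*(-3)) = 2 + (5 - 12) = 2 - 7 = -5)
((A - q(a(0)))*55)*20 = ((-5 - (-3)*(0²)²)*55)*20 = ((-5 - (-3)*0²)*55)*20 = ((-5 - (-3)*0)*55)*20 = ((-5 - 1*0)*55)*20 = ((-5 + 0)*55)*20 = -5*55*20 = -275*20 = -5500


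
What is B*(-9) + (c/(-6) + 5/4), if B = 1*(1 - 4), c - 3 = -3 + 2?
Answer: 335/12 ≈ 27.917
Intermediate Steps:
c = 2 (c = 3 + (-3 + 2) = 3 - 1 = 2)
B = -3 (B = 1*(-3) = -3)
B*(-9) + (c/(-6) + 5/4) = -3*(-9) + (2/(-6) + 5/4) = 27 + (2*(-⅙) + 5*(¼)) = 27 + (-⅓ + 5/4) = 27 + 11/12 = 335/12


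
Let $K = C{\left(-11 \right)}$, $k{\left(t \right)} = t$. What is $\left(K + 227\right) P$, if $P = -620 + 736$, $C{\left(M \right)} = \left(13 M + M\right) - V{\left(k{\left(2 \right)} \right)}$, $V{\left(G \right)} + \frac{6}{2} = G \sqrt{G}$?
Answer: $8816 - 232 \sqrt{2} \approx 8487.9$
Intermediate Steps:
$V{\left(G \right)} = -3 + G^{\frac{3}{2}}$ ($V{\left(G \right)} = -3 + G \sqrt{G} = -3 + G^{\frac{3}{2}}$)
$C{\left(M \right)} = 3 - 2 \sqrt{2} + 14 M$ ($C{\left(M \right)} = \left(13 M + M\right) - \left(-3 + 2^{\frac{3}{2}}\right) = 14 M - \left(-3 + 2 \sqrt{2}\right) = 14 M + \left(3 - 2 \sqrt{2}\right) = 3 - 2 \sqrt{2} + 14 M$)
$K = -151 - 2 \sqrt{2}$ ($K = 3 - 2 \sqrt{2} + 14 \left(-11\right) = 3 - 2 \sqrt{2} - 154 = -151 - 2 \sqrt{2} \approx -153.83$)
$P = 116$
$\left(K + 227\right) P = \left(\left(-151 - 2 \sqrt{2}\right) + 227\right) 116 = \left(76 - 2 \sqrt{2}\right) 116 = 8816 - 232 \sqrt{2}$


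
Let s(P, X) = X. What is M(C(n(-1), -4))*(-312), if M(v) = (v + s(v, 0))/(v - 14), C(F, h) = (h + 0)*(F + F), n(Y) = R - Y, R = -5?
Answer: -1664/3 ≈ -554.67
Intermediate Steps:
n(Y) = -5 - Y
C(F, h) = 2*F*h (C(F, h) = h*(2*F) = 2*F*h)
M(v) = v/(-14 + v) (M(v) = (v + 0)/(v - 14) = v/(-14 + v))
M(C(n(-1), -4))*(-312) = ((2*(-5 - 1*(-1))*(-4))/(-14 + 2*(-5 - 1*(-1))*(-4)))*(-312) = ((2*(-5 + 1)*(-4))/(-14 + 2*(-5 + 1)*(-4)))*(-312) = ((2*(-4)*(-4))/(-14 + 2*(-4)*(-4)))*(-312) = (32/(-14 + 32))*(-312) = (32/18)*(-312) = (32*(1/18))*(-312) = (16/9)*(-312) = -1664/3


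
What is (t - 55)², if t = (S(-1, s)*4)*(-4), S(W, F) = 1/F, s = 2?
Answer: 3969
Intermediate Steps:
t = -8 (t = (4/2)*(-4) = ((½)*4)*(-4) = 2*(-4) = -8)
(t - 55)² = (-8 - 55)² = (-63)² = 3969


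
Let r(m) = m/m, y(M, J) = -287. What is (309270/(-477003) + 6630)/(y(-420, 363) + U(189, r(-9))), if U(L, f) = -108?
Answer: -210814708/12561079 ≈ -16.783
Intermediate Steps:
r(m) = 1
(309270/(-477003) + 6630)/(y(-420, 363) + U(189, r(-9))) = (309270/(-477003) + 6630)/(-287 - 108) = (309270*(-1/477003) + 6630)/(-395) = (-103090/159001 + 6630)*(-1/395) = (1054073540/159001)*(-1/395) = -210814708/12561079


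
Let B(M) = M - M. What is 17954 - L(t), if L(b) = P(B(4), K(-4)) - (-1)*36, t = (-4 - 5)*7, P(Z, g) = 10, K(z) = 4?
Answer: 17908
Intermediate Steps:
B(M) = 0
t = -63 (t = -9*7 = -63)
L(b) = 46 (L(b) = 10 - (-1)*36 = 10 - 1*(-36) = 10 + 36 = 46)
17954 - L(t) = 17954 - 1*46 = 17954 - 46 = 17908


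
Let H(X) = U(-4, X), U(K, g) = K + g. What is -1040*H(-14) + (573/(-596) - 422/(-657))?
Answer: 7330102891/391572 ≈ 18720.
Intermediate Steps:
H(X) = -4 + X
-1040*H(-14) + (573/(-596) - 422/(-657)) = -1040*(-4 - 14) + (573/(-596) - 422/(-657)) = -1040*(-18) + (573*(-1/596) - 422*(-1/657)) = 18720 + (-573/596 + 422/657) = 18720 - 124949/391572 = 7330102891/391572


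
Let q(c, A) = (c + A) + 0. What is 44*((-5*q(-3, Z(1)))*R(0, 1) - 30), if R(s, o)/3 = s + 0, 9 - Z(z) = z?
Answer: -1320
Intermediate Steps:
Z(z) = 9 - z
q(c, A) = A + c (q(c, A) = (A + c) + 0 = A + c)
R(s, o) = 3*s (R(s, o) = 3*(s + 0) = 3*s)
44*((-5*q(-3, Z(1)))*R(0, 1) - 30) = 44*((-5*((9 - 1*1) - 3))*(3*0) - 30) = 44*(-5*((9 - 1) - 3)*0 - 30) = 44*(-5*(8 - 3)*0 - 30) = 44*(-5*5*0 - 30) = 44*(-25*0 - 30) = 44*(0 - 30) = 44*(-30) = -1320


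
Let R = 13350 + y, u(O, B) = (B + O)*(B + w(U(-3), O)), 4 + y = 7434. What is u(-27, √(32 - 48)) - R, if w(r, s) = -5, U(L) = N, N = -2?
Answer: -20661 - 128*I ≈ -20661.0 - 128.0*I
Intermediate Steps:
y = 7430 (y = -4 + 7434 = 7430)
U(L) = -2
u(O, B) = (-5 + B)*(B + O) (u(O, B) = (B + O)*(B - 5) = (B + O)*(-5 + B) = (-5 + B)*(B + O))
R = 20780 (R = 13350 + 7430 = 20780)
u(-27, √(32 - 48)) - R = ((√(32 - 48))² - 5*√(32 - 48) - 5*(-27) + √(32 - 48)*(-27)) - 1*20780 = ((√(-16))² - 20*I + 135 + √(-16)*(-27)) - 20780 = ((4*I)² - 20*I + 135 + (4*I)*(-27)) - 20780 = (-16 - 20*I + 135 - 108*I) - 20780 = (119 - 128*I) - 20780 = -20661 - 128*I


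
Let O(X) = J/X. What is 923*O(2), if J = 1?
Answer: 923/2 ≈ 461.50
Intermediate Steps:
O(X) = 1/X
923*O(2) = 923/2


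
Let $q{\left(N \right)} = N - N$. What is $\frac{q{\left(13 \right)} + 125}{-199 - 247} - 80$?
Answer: $- \frac{35805}{446} \approx -80.28$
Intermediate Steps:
$q{\left(N \right)} = 0$
$\frac{q{\left(13 \right)} + 125}{-199 - 247} - 80 = \frac{0 + 125}{-199 - 247} - 80 = \frac{125}{-446} - 80 = 125 \left(- \frac{1}{446}\right) - 80 = - \frac{125}{446} - 80 = - \frac{35805}{446}$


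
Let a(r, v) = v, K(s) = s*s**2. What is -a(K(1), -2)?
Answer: 2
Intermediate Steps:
K(s) = s**3
-a(K(1), -2) = -1*(-2) = 2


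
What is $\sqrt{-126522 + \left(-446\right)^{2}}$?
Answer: $\sqrt{72394} \approx 269.06$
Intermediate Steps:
$\sqrt{-126522 + \left(-446\right)^{2}} = \sqrt{-126522 + 198916} = \sqrt{72394}$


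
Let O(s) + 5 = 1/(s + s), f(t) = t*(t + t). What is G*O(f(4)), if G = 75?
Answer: -23925/64 ≈ -373.83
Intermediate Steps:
f(t) = 2*t² (f(t) = t*(2*t) = 2*t²)
O(s) = -5 + 1/(2*s) (O(s) = -5 + 1/(s + s) = -5 + 1/(2*s))
G*O(f(4)) = 75*(-5 + 1/(2*((2*4²)))) = 75*(-5 + 1/(2*((2*16)))) = 75*(-5 + (½)/32) = 75*(-5 + (½)*(1/32)) = 75*(-5 + 1/64) = 75*(-319/64) = -23925/64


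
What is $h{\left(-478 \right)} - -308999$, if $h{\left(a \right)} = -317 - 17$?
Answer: $308665$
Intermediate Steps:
$h{\left(a \right)} = -334$
$h{\left(-478 \right)} - -308999 = -334 - -308999 = -334 + 308999 = 308665$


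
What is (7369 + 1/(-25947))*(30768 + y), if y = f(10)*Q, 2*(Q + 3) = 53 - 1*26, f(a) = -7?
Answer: 652099338941/2883 ≈ 2.2619e+8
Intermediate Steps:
Q = 21/2 (Q = -3 + (53 - 1*26)/2 = -3 + (53 - 26)/2 = -3 + (½)*27 = -3 + 27/2 = 21/2 ≈ 10.500)
y = -147/2 (y = -7*21/2 = -147/2 ≈ -73.500)
(7369 + 1/(-25947))*(30768 + y) = (7369 + 1/(-25947))*(30768 - 147/2) = (7369 - 1/25947)*(61389/2) = (191203442/25947)*(61389/2) = 652099338941/2883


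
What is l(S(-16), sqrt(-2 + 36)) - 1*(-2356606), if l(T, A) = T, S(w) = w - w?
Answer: 2356606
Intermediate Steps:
S(w) = 0
l(S(-16), sqrt(-2 + 36)) - 1*(-2356606) = 0 - 1*(-2356606) = 0 + 2356606 = 2356606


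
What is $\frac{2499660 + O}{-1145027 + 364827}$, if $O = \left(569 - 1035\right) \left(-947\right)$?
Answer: $- \frac{1470481}{390100} \approx -3.7695$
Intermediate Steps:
$O = 441302$ ($O = \left(-466\right) \left(-947\right) = 441302$)
$\frac{2499660 + O}{-1145027 + 364827} = \frac{2499660 + 441302}{-1145027 + 364827} = \frac{2940962}{-780200} = 2940962 \left(- \frac{1}{780200}\right) = - \frac{1470481}{390100}$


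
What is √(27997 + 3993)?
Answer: √31990 ≈ 178.86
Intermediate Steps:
√(27997 + 3993) = √31990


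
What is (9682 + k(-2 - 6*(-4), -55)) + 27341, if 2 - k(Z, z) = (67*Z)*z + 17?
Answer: 118078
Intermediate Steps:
k(Z, z) = -15 - 67*Z*z (k(Z, z) = 2 - ((67*Z)*z + 17) = 2 - (67*Z*z + 17) = 2 - (17 + 67*Z*z) = 2 + (-17 - 67*Z*z) = -15 - 67*Z*z)
(9682 + k(-2 - 6*(-4), -55)) + 27341 = (9682 + (-15 - 67*(-2 - 6*(-4))*(-55))) + 27341 = (9682 + (-15 - 67*(-2 + 24)*(-55))) + 27341 = (9682 + (-15 - 67*22*(-55))) + 27341 = (9682 + (-15 + 81070)) + 27341 = (9682 + 81055) + 27341 = 90737 + 27341 = 118078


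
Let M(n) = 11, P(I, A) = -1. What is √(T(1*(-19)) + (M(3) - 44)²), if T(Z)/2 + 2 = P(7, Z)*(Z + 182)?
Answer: √759 ≈ 27.550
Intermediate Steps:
T(Z) = -368 - 2*Z (T(Z) = -4 + 2*(-(Z + 182)) = -4 + 2*(-(182 + Z)) = -4 + 2*(-182 - Z) = -4 + (-364 - 2*Z) = -368 - 2*Z)
√(T(1*(-19)) + (M(3) - 44)²) = √((-368 - 2*(-19)) + (11 - 44)²) = √((-368 - 2*(-19)) + (-33)²) = √((-368 + 38) + 1089) = √(-330 + 1089) = √759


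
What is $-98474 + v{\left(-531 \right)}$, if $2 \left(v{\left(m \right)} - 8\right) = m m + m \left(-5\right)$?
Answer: $43842$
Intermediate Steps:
$v{\left(m \right)} = 8 + \frac{m^{2}}{2} - \frac{5 m}{2}$ ($v{\left(m \right)} = 8 + \frac{m m + m \left(-5\right)}{2} = 8 + \frac{m^{2} - 5 m}{2} = 8 + \left(\frac{m^{2}}{2} - \frac{5 m}{2}\right) = 8 + \frac{m^{2}}{2} - \frac{5 m}{2}$)
$-98474 + v{\left(-531 \right)} = -98474 + \left(8 + \frac{\left(-531\right)^{2}}{2} - - \frac{2655}{2}\right) = -98474 + \left(8 + \frac{1}{2} \cdot 281961 + \frac{2655}{2}\right) = -98474 + \left(8 + \frac{281961}{2} + \frac{2655}{2}\right) = -98474 + 142316 = 43842$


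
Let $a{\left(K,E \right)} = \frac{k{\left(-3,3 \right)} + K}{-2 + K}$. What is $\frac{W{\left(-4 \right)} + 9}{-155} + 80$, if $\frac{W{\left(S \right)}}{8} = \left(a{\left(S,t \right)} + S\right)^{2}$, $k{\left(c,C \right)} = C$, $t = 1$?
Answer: $\frac{110461}{1395} \approx 79.183$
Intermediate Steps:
$a{\left(K,E \right)} = \frac{3 + K}{-2 + K}$
$W{\left(S \right)} = 8 \left(S + \frac{3 + S}{-2 + S}\right)^{2}$ ($W{\left(S \right)} = 8 \left(\frac{3 + S}{-2 + S} + S\right)^{2} = 8 \left(S + \frac{3 + S}{-2 + S}\right)^{2}$)
$\frac{W{\left(-4 \right)} + 9}{-155} + 80 = \frac{\frac{8 \left(3 + \left(-4\right)^{2} - -4\right)^{2}}{\left(-2 - 4\right)^{2}} + 9}{-155} + 80 = - \frac{\frac{8 \left(3 + 16 + 4\right)^{2}}{36} + 9}{155} + 80 = - \frac{8 \cdot \frac{1}{36} \cdot 23^{2} + 9}{155} + 80 = - \frac{8 \cdot \frac{1}{36} \cdot 529 + 9}{155} + 80 = - \frac{\frac{1058}{9} + 9}{155} + 80 = \left(- \frac{1}{155}\right) \frac{1139}{9} + 80 = - \frac{1139}{1395} + 80 = \frac{110461}{1395}$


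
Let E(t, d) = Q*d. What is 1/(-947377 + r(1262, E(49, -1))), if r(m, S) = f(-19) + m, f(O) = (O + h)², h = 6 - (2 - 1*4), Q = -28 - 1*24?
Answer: -1/945994 ≈ -1.0571e-6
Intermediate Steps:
Q = -52 (Q = -28 - 24 = -52)
h = 8 (h = 6 - (2 - 4) = 6 - 1*(-2) = 6 + 2 = 8)
E(t, d) = -52*d
f(O) = (8 + O)² (f(O) = (O + 8)² = (8 + O)²)
r(m, S) = 121 + m (r(m, S) = (8 - 19)² + m = (-11)² + m = 121 + m)
1/(-947377 + r(1262, E(49, -1))) = 1/(-947377 + (121 + 1262)) = 1/(-947377 + 1383) = 1/(-945994) = -1/945994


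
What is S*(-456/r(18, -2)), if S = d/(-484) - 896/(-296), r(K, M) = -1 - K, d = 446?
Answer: 226236/4477 ≈ 50.533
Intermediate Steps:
S = 18853/8954 (S = 446/(-484) - 896/(-296) = 446*(-1/484) - 896*(-1/296) = -223/242 + 112/37 = 18853/8954 ≈ 2.1055)
S*(-456/r(18, -2)) = 18853*(-456/(-1 - 1*18))/8954 = 18853*(-456/(-1 - 18))/8954 = 18853*(-456/(-19))/8954 = 18853*(-456*(-1/19))/8954 = (18853/8954)*24 = 226236/4477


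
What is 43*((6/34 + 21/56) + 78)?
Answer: 459369/136 ≈ 3377.7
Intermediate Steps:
43*((6/34 + 21/56) + 78) = 43*((6*(1/34) + 21*(1/56)) + 78) = 43*((3/17 + 3/8) + 78) = 43*(75/136 + 78) = 43*(10683/136) = 459369/136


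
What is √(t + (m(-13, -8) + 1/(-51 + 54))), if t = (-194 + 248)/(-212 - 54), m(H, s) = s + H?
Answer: I*√3322473/399 ≈ 4.5683*I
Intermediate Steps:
m(H, s) = H + s
t = -27/133 (t = 54/(-266) = 54*(-1/266) = -27/133 ≈ -0.20301)
√(t + (m(-13, -8) + 1/(-51 + 54))) = √(-27/133 + ((-13 - 8) + 1/(-51 + 54))) = √(-27/133 + (-21 + 1/3)) = √(-27/133 + (-21 + ⅓)) = √(-27/133 - 62/3) = √(-8327/399) = I*√3322473/399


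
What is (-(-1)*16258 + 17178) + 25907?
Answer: 59343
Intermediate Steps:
(-(-1)*16258 + 17178) + 25907 = (-1*(-16258) + 17178) + 25907 = (16258 + 17178) + 25907 = 33436 + 25907 = 59343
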